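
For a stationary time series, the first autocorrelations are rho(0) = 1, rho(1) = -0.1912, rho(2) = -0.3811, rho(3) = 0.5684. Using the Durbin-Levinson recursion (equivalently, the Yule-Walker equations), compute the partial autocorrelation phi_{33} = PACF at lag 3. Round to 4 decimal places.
\phi_{33} = 0.4870

The PACF at lag k is phi_{kk}, the last component of the solution
to the Yule-Walker system G_k phi = r_k where
  (G_k)_{ij} = rho(|i - j|), (r_k)_i = rho(i), i,j = 1..k.
Equivalently, Durbin-Levinson gives phi_{kk} iteratively:
  phi_{11} = rho(1)
  phi_{kk} = [rho(k) - sum_{j=1..k-1} phi_{k-1,j} rho(k-j)]
            / [1 - sum_{j=1..k-1} phi_{k-1,j} rho(j)],
  phi_{k,j} = phi_{k-1,j} - phi_{kk} phi_{k-1,k-j},  j = 1..k-1.
Step k = 1:
  phi_11 = rho(1) = -0.1912.
Step k = 2:
  phi_22 = [rho(2) - phi_11 rho(1)] / [1 - phi_11 rho(1)] = [-0.3811 - (-0.1912)(-0.1912)] / [1 - (-0.1912)(-0.1912)]
         = -0.41765744 / 0.96344256 = -0.433505.
  Update: phi_21 = phi_11 - phi_22 phi_11 = -0.1912 - (-0.433505)(-0.1912) = -0.274086.
Step k = 3:
  phi_33 = [rho(3) - phi_21 rho(2) - phi_22 rho(1)] / [1 - phi_21 rho(1) - phi_22 rho(2)]
    numerator   = 0.5684 - (-0.274086)(-0.3811) - (-0.433505)(-0.1912) = 0.38105954
    denominator = 1 - (-0.274086)(-0.1912) - (-0.433505)(-0.3811) = 0.78238585
  phi_33 = 0.38105954 / 0.78238585 = 0.487.
Therefore phi_{33} = 0.4870.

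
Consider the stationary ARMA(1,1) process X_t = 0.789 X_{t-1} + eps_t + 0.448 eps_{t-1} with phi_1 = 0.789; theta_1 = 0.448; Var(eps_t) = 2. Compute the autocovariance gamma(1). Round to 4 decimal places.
\gamma(1) = 8.8707

Multiply the model equation by X_{t-k} and take expectations. With theta_0 = psi_0 = 1 and psi_j the MA(infinity) weights, this gives
  gamma(k) - sum_i phi_i gamma(k-i) = c_k,
  c_k = sigma^2 * sum_{j=k..q} theta_j psi_{j-k}   (c_k = 0 for k > q),
using gamma(-m) = gamma(m).
psi-weights needed (psi_j = theta_j + sum_i phi_i psi_{j-i}):
  psi_1 = theta_1 + phi_1 = 0.448 + (0.789) = 1.237
Right-hand sides:
  c_0 = sigma^2 (1 + theta_1 psi_1) = 2 * (1 + (0.448)(1.237)) = 2 * 1.554176 = 3.108352
  c_1 = sigma^2 theta_1 = 2 * (0.448) = 0.896
  c_2 = 0
Equations for k = 0 and k = 1 (AR order 1):
  gamma(0) = phi_1 gamma(1) + c_0
  gamma(1) = phi_1 gamma(0) + c_1
Substituting the second into the first: gamma(0) (1 - phi_1^2) = c_0 + phi_1 c_1, so
  gamma(0) = (c_0 + phi_1 c_1) / (1 - phi_1^2) = (3.108352 + (0.789)(0.896)) / (1 - (0.789)^2) = 3.815296 / 0.377479 = 10.107307.
  gamma(1) = phi_1 gamma(0) + c_1 = (0.789)(10.107307) + (0.896) = 8.870665.
Therefore gamma(1) = 8.8707 (to 4 decimal places).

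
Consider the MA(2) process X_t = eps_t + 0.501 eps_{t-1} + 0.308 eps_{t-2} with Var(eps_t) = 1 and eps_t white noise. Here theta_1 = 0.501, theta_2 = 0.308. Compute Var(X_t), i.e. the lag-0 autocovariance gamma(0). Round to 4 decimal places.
\gamma(0) = 1.3459

For an MA(q) process X_t = eps_t + sum_i theta_i eps_{t-i} with
Var(eps_t) = sigma^2, the variance is
  gamma(0) = sigma^2 * (1 + sum_i theta_i^2).
  sum_i theta_i^2 = (0.501)^2 + (0.308)^2 = 0.251001 + 0.094864 = 0.345865.
  gamma(0) = 1 * (1 + 0.345865) = 1 * 1.345865 = 1.345865, which rounds to 1.3459.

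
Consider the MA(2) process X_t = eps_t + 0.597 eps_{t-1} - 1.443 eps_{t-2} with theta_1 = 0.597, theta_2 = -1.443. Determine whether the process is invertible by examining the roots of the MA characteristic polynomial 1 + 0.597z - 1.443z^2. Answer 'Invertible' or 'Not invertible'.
\text{Not invertible}

The MA(q) characteristic polynomial is P(z) = 1 + 0.597z - 1.443z^2.
Invertibility requires all roots to lie outside the unit circle, i.e. |z| > 1 for every root.
Set 1 + (0.597) z + (-1.443) z^2 = 0, i.e. a z^2 + b z + c = 0 with a = -1.443, b = 0.597, c = 1.
Discriminant D = b^2 - 4ac = (0.597)^2 - 4*(-1.443)*1 = 0.356409 - (-5.772) = 6.128409.
D >= 0, so the roots are real: z = (-b +/- sqrt(D)) / (2a) = (-0.597 +/- 2.475562) / (-2.886).
  z_1 = (-0.597 + 2.475562) / (-2.886) = -0.6509,   |z_1| = 0.6509.
  z_2 = (-0.597 - 2.475562) / (-2.886) = 1.0646,   |z_2| = 1.0646.
Moduli of all roots: 0.6509, 1.0646.
All moduli strictly greater than 1? No.
Verdict: Not invertible.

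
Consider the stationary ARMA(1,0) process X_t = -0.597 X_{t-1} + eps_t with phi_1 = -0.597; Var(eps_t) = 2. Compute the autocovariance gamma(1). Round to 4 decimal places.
\gamma(1) = -1.8552

Multiply the model equation by X_{t-k} and take expectations. With theta_0 = psi_0 = 1 and psi_j the MA(infinity) weights, this gives
  gamma(k) - sum_i phi_i gamma(k-i) = c_k,
  c_k = sigma^2 * sum_{j=k..q} theta_j psi_{j-k}   (c_k = 0 for k > q),
using gamma(-m) = gamma(m).
Pure AR (q = 0): c_0 = sigma^2 = 2, c_k = 0 for k >= 1.
Equations for k = 0 and k = 1 (AR order 1):
  gamma(0) = phi_1 gamma(1) + c_0
  gamma(1) = phi_1 gamma(0) + c_1
Substituting the second into the first: gamma(0) (1 - phi_1^2) = c_0 + phi_1 c_1, so
  gamma(0) = c_0 / (1 - phi_1^2) = 2 / (1 - (-0.597)^2) = 2 / 0.643591 = 3.107564.
  gamma(1) = phi_1 gamma(0) = (-0.597)(3.107564) = -1.855216.
Therefore gamma(1) = -1.8552 (to 4 decimal places).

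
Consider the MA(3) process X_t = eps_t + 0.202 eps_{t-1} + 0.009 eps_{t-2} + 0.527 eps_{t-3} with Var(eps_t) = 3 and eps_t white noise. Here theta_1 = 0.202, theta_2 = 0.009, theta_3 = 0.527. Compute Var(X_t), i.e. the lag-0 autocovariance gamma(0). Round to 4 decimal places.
\gamma(0) = 3.9558

For an MA(q) process X_t = eps_t + sum_i theta_i eps_{t-i} with
Var(eps_t) = sigma^2, the variance is
  gamma(0) = sigma^2 * (1 + sum_i theta_i^2).
  sum_i theta_i^2 = (0.202)^2 + (0.009)^2 + (0.527)^2 = 0.040804 + 0.000081 + 0.277729 = 0.318614.
  gamma(0) = 3 * (1 + 0.318614) = 3 * 1.318614 = 3.955842, which rounds to 3.9558.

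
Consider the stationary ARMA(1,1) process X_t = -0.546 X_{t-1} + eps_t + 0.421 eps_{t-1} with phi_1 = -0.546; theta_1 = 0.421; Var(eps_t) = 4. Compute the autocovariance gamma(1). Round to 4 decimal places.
\gamma(1) = -0.5486

Multiply the model equation by X_{t-k} and take expectations. With theta_0 = psi_0 = 1 and psi_j the MA(infinity) weights, this gives
  gamma(k) - sum_i phi_i gamma(k-i) = c_k,
  c_k = sigma^2 * sum_{j=k..q} theta_j psi_{j-k}   (c_k = 0 for k > q),
using gamma(-m) = gamma(m).
psi-weights needed (psi_j = theta_j + sum_i phi_i psi_{j-i}):
  psi_1 = theta_1 + phi_1 = 0.421 + (-0.546) = -0.125
Right-hand sides:
  c_0 = sigma^2 (1 + theta_1 psi_1) = 4 * (1 + (0.421)(-0.125)) = 4 * 0.947375 = 3.7895
  c_1 = sigma^2 theta_1 = 4 * (0.421) = 1.684
  c_2 = 0
Equations for k = 0 and k = 1 (AR order 1):
  gamma(0) = phi_1 gamma(1) + c_0
  gamma(1) = phi_1 gamma(0) + c_1
Substituting the second into the first: gamma(0) (1 - phi_1^2) = c_0 + phi_1 c_1, so
  gamma(0) = (c_0 + phi_1 c_1) / (1 - phi_1^2) = (3.7895 + (-0.546)(1.684)) / (1 - (-0.546)^2) = 2.870036 / 0.701884 = 4.089046.
  gamma(1) = phi_1 gamma(0) + c_1 = (-0.546)(4.089046) + (1.684) = -0.548619.
Therefore gamma(1) = -0.5486 (to 4 decimal places).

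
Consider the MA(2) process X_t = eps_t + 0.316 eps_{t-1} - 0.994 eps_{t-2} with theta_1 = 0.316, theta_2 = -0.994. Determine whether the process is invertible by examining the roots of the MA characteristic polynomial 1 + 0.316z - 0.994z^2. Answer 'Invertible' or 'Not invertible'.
\text{Not invertible}

The MA(q) characteristic polynomial is P(z) = 1 + 0.316z - 0.994z^2.
Invertibility requires all roots to lie outside the unit circle, i.e. |z| > 1 for every root.
Set 1 + (0.316) z + (-0.994) z^2 = 0, i.e. a z^2 + b z + c = 0 with a = -0.994, b = 0.316, c = 1.
Discriminant D = b^2 - 4ac = (0.316)^2 - 4*(-0.994)*1 = 0.099856 - (-3.976) = 4.075856.
D >= 0, so the roots are real: z = (-b +/- sqrt(D)) / (2a) = (-0.316 +/- 2.018875) / (-1.988).
  z_1 = (-0.316 + 2.018875) / (-1.988) = -0.8566,   |z_1| = 0.8566.
  z_2 = (-0.316 - 2.018875) / (-1.988) = 1.1745,   |z_2| = 1.1745.
Moduli of all roots: 0.8566, 1.1745.
All moduli strictly greater than 1? No.
Verdict: Not invertible.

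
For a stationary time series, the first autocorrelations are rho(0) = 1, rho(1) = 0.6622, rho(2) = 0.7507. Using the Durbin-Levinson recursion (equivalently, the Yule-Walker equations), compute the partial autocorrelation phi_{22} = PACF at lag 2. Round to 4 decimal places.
\phi_{22} = 0.5560

The PACF at lag k is phi_{kk}, the last component of the solution
to the Yule-Walker system G_k phi = r_k where
  (G_k)_{ij} = rho(|i - j|), (r_k)_i = rho(i), i,j = 1..k.
Equivalently, Durbin-Levinson gives phi_{kk} iteratively:
  phi_{11} = rho(1)
  phi_{kk} = [rho(k) - sum_{j=1..k-1} phi_{k-1,j} rho(k-j)]
            / [1 - sum_{j=1..k-1} phi_{k-1,j} rho(j)],
  phi_{k,j} = phi_{k-1,j} - phi_{kk} phi_{k-1,k-j},  j = 1..k-1.
Step k = 1:
  phi_11 = rho(1) = 0.6622.
Step k = 2:
  phi_22 = [rho(2) - phi_11 rho(1)] / [1 - phi_11 rho(1)] = [0.7507 - (0.6622)(0.6622)] / [1 - (0.6622)(0.6622)]
         = 0.31219116 / 0.56149116 = 0.556.
Therefore phi_{22} = 0.5560.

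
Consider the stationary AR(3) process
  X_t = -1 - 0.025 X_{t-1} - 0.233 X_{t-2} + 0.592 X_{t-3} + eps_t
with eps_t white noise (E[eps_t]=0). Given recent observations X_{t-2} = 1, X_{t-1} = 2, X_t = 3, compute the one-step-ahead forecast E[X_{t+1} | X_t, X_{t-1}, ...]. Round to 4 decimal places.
E[X_{t+1} \mid \mathcal F_t] = -0.9490

For an AR(p) model X_t = c + sum_i phi_i X_{t-i} + eps_t, the
one-step-ahead conditional mean is
  E[X_{t+1} | X_t, ...] = c + sum_i phi_i X_{t+1-i}.
Substitute known values:
  E[X_{t+1} | ...] = -1 + (-0.025) * (3) + (-0.233) * (2) + (0.592) * (1)
                   = -0.9490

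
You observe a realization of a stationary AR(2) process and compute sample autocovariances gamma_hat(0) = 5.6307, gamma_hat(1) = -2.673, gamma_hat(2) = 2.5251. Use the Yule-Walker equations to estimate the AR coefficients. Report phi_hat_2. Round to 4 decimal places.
\hat\phi_{2} = 0.2880

The Yule-Walker equations for an AR(p) process read, in matrix form,
  Gamma_p phi = r_p,   with   (Gamma_p)_{ij} = gamma(|i - j|),
                       (r_p)_i = gamma(i),   i,j = 1..p.
Substitute the sample gammas (Toeplitz matrix and right-hand side of size 2):
  Gamma_p = [[5.6307, -2.673], [-2.673, 5.6307]]
  r_p     = [-2.673, 2.5251]
Written out:
  5.6307 phi_1 - 2.673 phi_2 = -2.673
  -2.673 phi_1 + 5.6307 phi_2 = 2.5251
Solve by Cramer's rule:
  det = gamma(0)^2 - gamma(1)^2 = (5.6307)^2 - (-2.673)^2 = 31.70478249 - 7.144929 = 24.55985349
  phi_hat_1 = [gamma(1) gamma(0) - gamma(1) gamma(2)] / det = [(-2.673)(5.6307) - (-2.673)(2.5251)] / 24.55985349 = -8.3012688 / 24.55985349 = -0.338
  phi_hat_2 = [gamma(0) gamma(2) - gamma(1)^2] / det = [(5.6307)(2.5251) - (-2.673)^2] / 24.55985349 = 7.07315157 / 24.55985349 = 0.288
So phi_hat = [-0.3380, 0.2880].
Therefore phi_hat_2 = 0.2880.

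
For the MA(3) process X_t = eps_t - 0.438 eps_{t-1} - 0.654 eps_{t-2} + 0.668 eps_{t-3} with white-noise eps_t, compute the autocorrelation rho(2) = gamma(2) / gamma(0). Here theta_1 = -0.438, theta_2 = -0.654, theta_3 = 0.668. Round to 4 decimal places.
\rho(2) = -0.4582

For an MA(q) process with theta_0 = 1, the autocovariance is
  gamma(k) = sigma^2 * sum_{i=0..q-k} theta_i * theta_{i+k},
and rho(k) = gamma(k) / gamma(0). Sigma^2 cancels.
  numerator   = (1)*(-0.654) + (-0.438)*(0.668) = -0.946584.
  denominator = (1)^2 + (-0.438)^2 + (-0.654)^2 + (0.668)^2 = 2.065784.
  rho(2) = -0.946584 / 2.065784 = -0.4582.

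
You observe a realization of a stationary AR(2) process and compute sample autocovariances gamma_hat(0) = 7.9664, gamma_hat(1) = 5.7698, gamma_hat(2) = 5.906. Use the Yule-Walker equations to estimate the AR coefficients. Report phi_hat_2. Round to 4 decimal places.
\hat\phi_{2} = 0.4560

The Yule-Walker equations for an AR(p) process read, in matrix form,
  Gamma_p phi = r_p,   with   (Gamma_p)_{ij} = gamma(|i - j|),
                       (r_p)_i = gamma(i),   i,j = 1..p.
Substitute the sample gammas (Toeplitz matrix and right-hand side of size 2):
  Gamma_p = [[7.9664, 5.7698], [5.7698, 7.9664]]
  r_p     = [5.7698, 5.906]
Written out:
  7.9664 phi_1 + 5.7698 phi_2 = 5.7698
  5.7698 phi_1 + 7.9664 phi_2 = 5.906
Solve by Cramer's rule:
  det = gamma(0)^2 - gamma(1)^2 = (7.9664)^2 - (5.7698)^2 = 63.46352896 - 33.29059204 = 30.17293692
  phi_hat_1 = [gamma(1) gamma(0) - gamma(1) gamma(2)] / det = [(5.7698)(7.9664) - (5.7698)(5.906)] / 30.17293692 = 11.88809592 / 30.17293692 = 0.394
  phi_hat_2 = [gamma(0) gamma(2) - gamma(1)^2] / det = [(7.9664)(5.906) - (5.7698)^2] / 30.17293692 = 13.75896636 / 30.17293692 = 0.456
So phi_hat = [0.3940, 0.4560].
Therefore phi_hat_2 = 0.4560.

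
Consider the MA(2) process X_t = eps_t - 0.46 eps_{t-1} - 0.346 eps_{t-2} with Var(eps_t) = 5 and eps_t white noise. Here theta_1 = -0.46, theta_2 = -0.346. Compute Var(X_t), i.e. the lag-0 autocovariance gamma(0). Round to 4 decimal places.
\gamma(0) = 6.6566

For an MA(q) process X_t = eps_t + sum_i theta_i eps_{t-i} with
Var(eps_t) = sigma^2, the variance is
  gamma(0) = sigma^2 * (1 + sum_i theta_i^2).
  sum_i theta_i^2 = (-0.46)^2 + (-0.346)^2 = 0.2116 + 0.119716 = 0.331316.
  gamma(0) = 5 * (1 + 0.331316) = 5 * 1.331316 = 6.65658, which rounds to 6.6566.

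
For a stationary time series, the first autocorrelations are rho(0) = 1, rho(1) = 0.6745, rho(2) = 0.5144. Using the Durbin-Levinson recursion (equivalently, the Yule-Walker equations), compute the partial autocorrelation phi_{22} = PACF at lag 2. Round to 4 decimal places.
\phi_{22} = 0.1091

The PACF at lag k is phi_{kk}, the last component of the solution
to the Yule-Walker system G_k phi = r_k where
  (G_k)_{ij} = rho(|i - j|), (r_k)_i = rho(i), i,j = 1..k.
Equivalently, Durbin-Levinson gives phi_{kk} iteratively:
  phi_{11} = rho(1)
  phi_{kk} = [rho(k) - sum_{j=1..k-1} phi_{k-1,j} rho(k-j)]
            / [1 - sum_{j=1..k-1} phi_{k-1,j} rho(j)],
  phi_{k,j} = phi_{k-1,j} - phi_{kk} phi_{k-1,k-j},  j = 1..k-1.
Step k = 1:
  phi_11 = rho(1) = 0.6745.
Step k = 2:
  phi_22 = [rho(2) - phi_11 rho(1)] / [1 - phi_11 rho(1)] = [0.5144 - (0.6745)(0.6745)] / [1 - (0.6745)(0.6745)]
         = 0.05944975 / 0.54504975 = 0.1091.
Therefore phi_{22} = 0.1091.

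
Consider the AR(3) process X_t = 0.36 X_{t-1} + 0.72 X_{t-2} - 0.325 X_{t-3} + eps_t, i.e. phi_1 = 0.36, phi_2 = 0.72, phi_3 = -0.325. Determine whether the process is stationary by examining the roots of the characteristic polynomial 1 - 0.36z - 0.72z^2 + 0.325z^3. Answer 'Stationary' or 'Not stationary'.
\text{Stationary}

The AR(p) characteristic polynomial is P(z) = 1 - 0.36z - 0.72z^2 + 0.325z^3.
Stationarity requires all roots to lie outside the unit circle, i.e. |z| > 1 for every root.
Degree 3: look for a simple real root z0 first, then factor out (1 - z/z0) and solve the remaining quadratic.
Testing z0 = 2: P(2) = 1 + (-0.36)(2) + (-0.72)(2)^2 + (0.325)(2)^3
  = 1 + (-0.72) + (-2.88) + (2.6) = 0.  So z_0 = 2 is a root, |z_0| = 2.
Divide out the factor (1 - 0.5 z) = (1 - z/z0) (since 1/z0 = 0.5):
  P(z) = (1 - 0.5 z)(1 + (0.14) z + (-0.65) z^2)
  [check: z-coef 0.14 - (0.5) = -0.36; z^2-coef -0.65 - (0.5)(0.14) = -0.72; z^3-coef -(0.5)(-0.65) = 0.325.]
Remaining roots from the quadratic factor 1 + (0.14) z + (-0.65) z^2:
  Set 1 + (0.14) z + (-0.65) z^2 = 0, i.e. a z^2 + b z + c = 0 with a = -0.65, b = 0.14, c = 1.
  Discriminant D = b^2 - 4ac = (0.14)^2 - 4*(-0.65)*1 = 0.0196 - (-2.6) = 2.6196.
  D >= 0, so the roots are real: z = (-b +/- sqrt(D)) / (2a) = (-0.14 +/- 1.618518) / (-1.3).
    z_1 = (-0.14 + 1.618518) / (-1.3) = -1.1373,   |z_1| = 1.1373.
    z_2 = (-0.14 - 1.618518) / (-1.3) = 1.3527,   |z_2| = 1.3527.
Moduli of all roots: 2.0000, 1.1373, 1.3527.
All moduli strictly greater than 1? Yes.
Verdict: Stationary.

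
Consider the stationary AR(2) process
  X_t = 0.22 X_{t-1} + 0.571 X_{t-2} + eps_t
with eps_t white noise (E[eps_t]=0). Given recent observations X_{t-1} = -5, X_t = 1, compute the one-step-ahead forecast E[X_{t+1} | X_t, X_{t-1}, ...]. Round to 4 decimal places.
E[X_{t+1} \mid \mathcal F_t] = -2.6350

For an AR(p) model X_t = c + sum_i phi_i X_{t-i} + eps_t, the
one-step-ahead conditional mean is
  E[X_{t+1} | X_t, ...] = c + sum_i phi_i X_{t+1-i}.
Substitute known values:
  E[X_{t+1} | ...] = (0.22) * (1) + (0.571) * (-5)
                   = -2.6350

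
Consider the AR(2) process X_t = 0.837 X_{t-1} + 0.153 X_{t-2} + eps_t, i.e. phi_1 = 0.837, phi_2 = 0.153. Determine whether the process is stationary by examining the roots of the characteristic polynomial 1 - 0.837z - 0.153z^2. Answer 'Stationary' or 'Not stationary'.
\text{Stationary}

The AR(p) characteristic polynomial is P(z) = 1 - 0.837z - 0.153z^2.
Stationarity requires all roots to lie outside the unit circle, i.e. |z| > 1 for every root.
Set 1 + (-0.837) z + (-0.153) z^2 = 0, i.e. a z^2 + b z + c = 0 with a = -0.153, b = -0.837, c = 1.
Discriminant D = b^2 - 4ac = (-0.837)^2 - 4*(-0.153)*1 = 0.700569 - (-0.612) = 1.312569.
D >= 0, so the roots are real: z = (-b +/- sqrt(D)) / (2a) = (0.837 +/- 1.145674) / (-0.306).
  z_1 = (0.837 + 1.145674) / (-0.306) = -6.4793,   |z_1| = 6.4793.
  z_2 = (0.837 - 1.145674) / (-0.306) = 1.0087,   |z_2| = 1.0087.
Moduli of all roots: 6.4793, 1.0087.
All moduli strictly greater than 1? Yes.
Verdict: Stationary.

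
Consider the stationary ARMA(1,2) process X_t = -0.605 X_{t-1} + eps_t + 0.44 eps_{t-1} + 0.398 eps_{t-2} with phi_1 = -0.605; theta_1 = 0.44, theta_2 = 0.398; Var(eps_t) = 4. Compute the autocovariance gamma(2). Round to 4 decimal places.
\gamma(2) = 2.7624

Multiply the model equation by X_{t-k} and take expectations. With theta_0 = psi_0 = 1 and psi_j the MA(infinity) weights, this gives
  gamma(k) - sum_i phi_i gamma(k-i) = c_k,
  c_k = sigma^2 * sum_{j=k..q} theta_j psi_{j-k}   (c_k = 0 for k > q),
using gamma(-m) = gamma(m).
psi-weights needed (psi_j = theta_j + sum_i phi_i psi_{j-i}):
  psi_1 = theta_1 + phi_1 = 0.44 + (-0.605) = -0.165
  psi_2 = theta_2 + phi_1 psi_1 = 0.398 + (-0.605)(-0.165) = 0.497825
Right-hand sides:
  c_0 = sigma^2 (1 + theta_1 psi_1 + theta_2 psi_2) = 4 * (1 + (0.44)(-0.165) + (0.398)(0.497825)) = 4 * 1.125534 = 4.502137
  c_1 = sigma^2 (theta_1 + theta_2 psi_1) = 4 * (0.44 + (0.398)(-0.165)) = 1.49732
  c_2 = sigma^2 theta_2 = 4 * (0.398) = 1.592
Equations for k = 0 and k = 1 (AR order 1):
  gamma(0) = phi_1 gamma(1) + c_0
  gamma(1) = phi_1 gamma(0) + c_1
Substituting the second into the first: gamma(0) (1 - phi_1^2) = c_0 + phi_1 c_1, so
  gamma(0) = (c_0 + phi_1 c_1) / (1 - phi_1^2) = (4.502137 + (-0.605)(1.49732)) / (1 - (-0.605)^2) = 3.596259 / 0.633975 = 5.672556.
  gamma(1) = phi_1 gamma(0) + c_1 = (-0.605)(5.672556) + (1.49732) = -1.934576.
For k = 2: gamma(2) = phi_1 gamma(1) + c_2
  = (-0.605)(-1.934576) + (1.592) = 2.762419.
Therefore gamma(2) = 2.7624 (to 4 decimal places).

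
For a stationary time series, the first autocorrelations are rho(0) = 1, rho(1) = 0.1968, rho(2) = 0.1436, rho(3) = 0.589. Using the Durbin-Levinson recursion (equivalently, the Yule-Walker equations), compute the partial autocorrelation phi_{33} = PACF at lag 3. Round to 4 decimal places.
\phi_{33} = 0.5710

The PACF at lag k is phi_{kk}, the last component of the solution
to the Yule-Walker system G_k phi = r_k where
  (G_k)_{ij} = rho(|i - j|), (r_k)_i = rho(i), i,j = 1..k.
Equivalently, Durbin-Levinson gives phi_{kk} iteratively:
  phi_{11} = rho(1)
  phi_{kk} = [rho(k) - sum_{j=1..k-1} phi_{k-1,j} rho(k-j)]
            / [1 - sum_{j=1..k-1} phi_{k-1,j} rho(j)],
  phi_{k,j} = phi_{k-1,j} - phi_{kk} phi_{k-1,k-j},  j = 1..k-1.
Step k = 1:
  phi_11 = rho(1) = 0.1968.
Step k = 2:
  phi_22 = [rho(2) - phi_11 rho(1)] / [1 - phi_11 rho(1)] = [0.1436 - (0.1968)(0.1968)] / [1 - (0.1968)(0.1968)]
         = 0.10486976 / 0.96126976 = 0.109095.
  Update: phi_21 = phi_11 - phi_22 phi_11 = 0.1968 - (0.109095)(0.1968) = 0.17533.
Step k = 3:
  phi_33 = [rho(3) - phi_21 rho(2) - phi_22 rho(1)] / [1 - phi_21 rho(1) - phi_22 rho(2)]
    numerator   = 0.589 - (0.17533)(0.1436) - (0.109095)(0.1968) = 0.54235269
    denominator = 1 - (0.17533)(0.1968) - (0.109095)(0.1436) = 0.94982899
  phi_33 = 0.54235269 / 0.94982899 = 0.571.
Therefore phi_{33} = 0.5710.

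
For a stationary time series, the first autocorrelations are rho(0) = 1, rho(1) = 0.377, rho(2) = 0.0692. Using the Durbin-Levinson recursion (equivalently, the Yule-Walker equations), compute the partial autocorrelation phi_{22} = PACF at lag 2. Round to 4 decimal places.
\phi_{22} = -0.0850

The PACF at lag k is phi_{kk}, the last component of the solution
to the Yule-Walker system G_k phi = r_k where
  (G_k)_{ij} = rho(|i - j|), (r_k)_i = rho(i), i,j = 1..k.
Equivalently, Durbin-Levinson gives phi_{kk} iteratively:
  phi_{11} = rho(1)
  phi_{kk} = [rho(k) - sum_{j=1..k-1} phi_{k-1,j} rho(k-j)]
            / [1 - sum_{j=1..k-1} phi_{k-1,j} rho(j)],
  phi_{k,j} = phi_{k-1,j} - phi_{kk} phi_{k-1,k-j},  j = 1..k-1.
Step k = 1:
  phi_11 = rho(1) = 0.377.
Step k = 2:
  phi_22 = [rho(2) - phi_11 rho(1)] / [1 - phi_11 rho(1)] = [0.0692 - (0.377)(0.377)] / [1 - (0.377)(0.377)]
         = -0.072929 / 0.857871 = -0.085.
Therefore phi_{22} = -0.0850.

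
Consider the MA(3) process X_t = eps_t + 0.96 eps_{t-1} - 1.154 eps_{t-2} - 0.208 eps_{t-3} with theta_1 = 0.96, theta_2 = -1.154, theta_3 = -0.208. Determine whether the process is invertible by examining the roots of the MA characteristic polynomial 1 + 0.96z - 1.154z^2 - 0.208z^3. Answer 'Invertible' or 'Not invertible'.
\text{Not invertible}

The MA(q) characteristic polynomial is P(z) = 1 + 0.96z - 1.154z^2 - 0.208z^3.
Invertibility requires all roots to lie outside the unit circle, i.e. |z| > 1 for every root.
Degree 3: look for a simple real root z0 first, then factor out (1 - z/z0) and solve the remaining quadratic.
Testing z0 = -0.625: P(-0.625) = 1 + (0.96)(-0.625) + (-1.154)(-0.625)^2 + (-0.208)(-0.625)^3
  = 1 + (-0.6) + (-0.450781) + (0.050781) = 0.  So z_0 = -0.625 is a root, |z_0| = 0.625.
Divide out the factor (1 + 1.6 z) = (1 - z/z0) (since 1/z0 = -1.6):
  P(z) = (1 + 1.6 z)(1 + (-0.64) z + (-0.13) z^2)
  [check: z-coef -0.64 - (-1.6) = 0.96; z^2-coef -0.13 - (-1.6)(-0.64) = -1.154; z^3-coef -(-1.6)(-0.13) = -0.208.]
Remaining roots from the quadratic factor 1 + (-0.64) z + (-0.13) z^2:
  Set 1 + (-0.64) z + (-0.13) z^2 = 0, i.e. a z^2 + b z + c = 0 with a = -0.13, b = -0.64, c = 1.
  Discriminant D = b^2 - 4ac = (-0.64)^2 - 4*(-0.13)*1 = 0.4096 - (-0.52) = 0.9296.
  D >= 0, so the roots are real: z = (-b +/- sqrt(D)) / (2a) = (0.64 +/- 0.964158) / (-0.26).
    z_1 = (0.64 + 0.964158) / (-0.26) = -6.1698,   |z_1| = 6.1698.
    z_2 = (0.64 - 0.964158) / (-0.26) = 1.2468,   |z_2| = 1.2468.
Moduli of all roots: 0.6250, 6.1698, 1.2468.
All moduli strictly greater than 1? No.
Verdict: Not invertible.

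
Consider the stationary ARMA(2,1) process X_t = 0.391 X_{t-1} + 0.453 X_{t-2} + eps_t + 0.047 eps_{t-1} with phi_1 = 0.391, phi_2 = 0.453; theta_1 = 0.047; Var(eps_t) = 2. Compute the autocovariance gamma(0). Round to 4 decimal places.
\gamma(0) = 5.5026

Multiply the model equation by X_{t-k} and take expectations. With theta_0 = psi_0 = 1 and psi_j the MA(infinity) weights, this gives
  gamma(k) - sum_i phi_i gamma(k-i) = c_k,
  c_k = sigma^2 * sum_{j=k..q} theta_j psi_{j-k}   (c_k = 0 for k > q),
using gamma(-m) = gamma(m).
psi-weights needed (psi_j = theta_j + sum_i phi_i psi_{j-i}):
  psi_1 = theta_1 + phi_1 = 0.047 + (0.391) = 0.438
Right-hand sides:
  c_0 = sigma^2 (1 + theta_1 psi_1) = 2 * (1 + (0.047)(0.438)) = 2 * 1.020586 = 2.041172
  c_1 = sigma^2 theta_1 = 2 * (0.047) = 0.094
  c_2 = 0
Equations for k = 0, 1, 2 (AR order 2, c_2 = 0):
  (E0) gamma(0) = phi_1 gamma(1) + phi_2 gamma(2) + c_0
  (E1) gamma(1) = phi_1 gamma(0) + phi_2 gamma(1) + c_1
  (E2) gamma(2) = phi_1 gamma(1) + phi_2 gamma(0)
From (E1): gamma(1) = A gamma(0) + B with
  A = phi_1 / (1 - phi_2) = 0.391 / 0.547 = 0.714808,   B = c_1 / (1 - phi_2) = 0.094 / 0.547 = 0.171846.
Insert (E2) into (E0): gamma(0) (1 - phi_2^2) = phi_1 (1 + phi_2) gamma(1) + c_0.
  phi_1 (1 + phi_2) = (0.391)(1.453) = 0.568123,   1 - phi_2^2 = 0.794791.
Replace gamma(1) by A gamma(0) + B and collect gamma(0):
  gamma(0) [0.794791 - (0.568123)(0.714808)] = (0.568123)(0.171846) + 2.041172
  gamma(0) * 0.388692 = 2.138802
  gamma(0) = 2.138802 / 0.388692 = 5.502561.
Therefore gamma(0) = 5.5026 (to 4 decimal places).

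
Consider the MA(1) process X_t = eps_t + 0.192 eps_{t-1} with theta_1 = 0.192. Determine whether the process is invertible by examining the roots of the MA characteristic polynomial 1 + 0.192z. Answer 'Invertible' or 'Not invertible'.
\text{Invertible}

The MA(q) characteristic polynomial is P(z) = 1 + 0.192z.
Invertibility requires all roots to lie outside the unit circle, i.e. |z| > 1 for every root.
This is linear in z: 1 + (0.192) z = 0  =>  z = -1/(0.192) = -5.208333,  |z| = 5.208333.
Moduli of all roots: 5.2083.
All moduli strictly greater than 1? Yes.
Verdict: Invertible.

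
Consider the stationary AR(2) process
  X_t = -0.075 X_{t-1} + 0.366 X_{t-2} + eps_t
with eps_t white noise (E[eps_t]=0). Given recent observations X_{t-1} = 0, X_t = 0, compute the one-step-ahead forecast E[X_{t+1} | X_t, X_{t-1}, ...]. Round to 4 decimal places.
E[X_{t+1} \mid \mathcal F_t] = 0.0000

For an AR(p) model X_t = c + sum_i phi_i X_{t-i} + eps_t, the
one-step-ahead conditional mean is
  E[X_{t+1} | X_t, ...] = c + sum_i phi_i X_{t+1-i}.
Substitute known values:
  E[X_{t+1} | ...] = (-0.075) * (0) + (0.366) * (0)
                   = 0.0000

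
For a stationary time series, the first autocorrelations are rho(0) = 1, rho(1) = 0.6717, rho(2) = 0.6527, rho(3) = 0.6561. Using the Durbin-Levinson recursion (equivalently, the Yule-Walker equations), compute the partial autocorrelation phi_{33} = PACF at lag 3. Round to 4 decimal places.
\phi_{33} = 0.2780

The PACF at lag k is phi_{kk}, the last component of the solution
to the Yule-Walker system G_k phi = r_k where
  (G_k)_{ij} = rho(|i - j|), (r_k)_i = rho(i), i,j = 1..k.
Equivalently, Durbin-Levinson gives phi_{kk} iteratively:
  phi_{11} = rho(1)
  phi_{kk} = [rho(k) - sum_{j=1..k-1} phi_{k-1,j} rho(k-j)]
            / [1 - sum_{j=1..k-1} phi_{k-1,j} rho(j)],
  phi_{k,j} = phi_{k-1,j} - phi_{kk} phi_{k-1,k-j},  j = 1..k-1.
Step k = 1:
  phi_11 = rho(1) = 0.6717.
Step k = 2:
  phi_22 = [rho(2) - phi_11 rho(1)] / [1 - phi_11 rho(1)] = [0.6527 - (0.6717)(0.6717)] / [1 - (0.6717)(0.6717)]
         = 0.20151911 / 0.54881911 = 0.367187.
  Update: phi_21 = phi_11 - phi_22 phi_11 = 0.6717 - (0.367187)(0.6717) = 0.425061.
Step k = 3:
  phi_33 = [rho(3) - phi_21 rho(2) - phi_22 rho(1)] / [1 - phi_21 rho(1) - phi_22 rho(2)]
    numerator   = 0.6561 - (0.425061)(0.6527) - (0.367187)(0.6717) = 0.13202357
    denominator = 1 - (0.425061)(0.6717) - (0.367187)(0.6527) = 0.47482396
  phi_33 = 0.13202357 / 0.47482396 = 0.278.
Therefore phi_{33} = 0.2780.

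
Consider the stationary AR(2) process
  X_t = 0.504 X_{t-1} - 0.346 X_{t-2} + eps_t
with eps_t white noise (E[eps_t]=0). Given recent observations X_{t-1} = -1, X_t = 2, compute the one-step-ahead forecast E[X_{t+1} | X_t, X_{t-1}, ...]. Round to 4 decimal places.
E[X_{t+1} \mid \mathcal F_t] = 1.3540

For an AR(p) model X_t = c + sum_i phi_i X_{t-i} + eps_t, the
one-step-ahead conditional mean is
  E[X_{t+1} | X_t, ...] = c + sum_i phi_i X_{t+1-i}.
Substitute known values:
  E[X_{t+1} | ...] = (0.504) * (2) + (-0.346) * (-1)
                   = 1.3540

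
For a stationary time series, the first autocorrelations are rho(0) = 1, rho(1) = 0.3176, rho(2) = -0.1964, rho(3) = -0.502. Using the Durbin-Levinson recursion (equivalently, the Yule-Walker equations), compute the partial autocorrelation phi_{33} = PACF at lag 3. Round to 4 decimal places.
\phi_{33} = -0.3921

The PACF at lag k is phi_{kk}, the last component of the solution
to the Yule-Walker system G_k phi = r_k where
  (G_k)_{ij} = rho(|i - j|), (r_k)_i = rho(i), i,j = 1..k.
Equivalently, Durbin-Levinson gives phi_{kk} iteratively:
  phi_{11} = rho(1)
  phi_{kk} = [rho(k) - sum_{j=1..k-1} phi_{k-1,j} rho(k-j)]
            / [1 - sum_{j=1..k-1} phi_{k-1,j} rho(j)],
  phi_{k,j} = phi_{k-1,j} - phi_{kk} phi_{k-1,k-j},  j = 1..k-1.
Step k = 1:
  phi_11 = rho(1) = 0.3176.
Step k = 2:
  phi_22 = [rho(2) - phi_11 rho(1)] / [1 - phi_11 rho(1)] = [-0.1964 - (0.3176)(0.3176)] / [1 - (0.3176)(0.3176)]
         = -0.29726976 / 0.89913024 = -0.330619.
  Update: phi_21 = phi_11 - phi_22 phi_11 = 0.3176 - (-0.330619)(0.3176) = 0.422605.
Step k = 3:
  phi_33 = [rho(3) - phi_21 rho(2) - phi_22 rho(1)] / [1 - phi_21 rho(1) - phi_22 rho(2)]
    numerator   = -0.502 - (0.422605)(-0.1964) - (-0.330619)(0.3176) = -0.31399577
    denominator = 1 - (0.422605)(0.3176) - (-0.330619)(-0.1964) = 0.80084714
  phi_33 = -0.31399577 / 0.80084714 = -0.3921.
Therefore phi_{33} = -0.3921.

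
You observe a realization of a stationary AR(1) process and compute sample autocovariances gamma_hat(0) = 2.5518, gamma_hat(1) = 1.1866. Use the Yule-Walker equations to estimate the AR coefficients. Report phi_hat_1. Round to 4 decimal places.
\hat\phi_{1} = 0.4650

The Yule-Walker equations for an AR(p) process read, in matrix form,
  Gamma_p phi = r_p,   with   (Gamma_p)_{ij} = gamma(|i - j|),
                       (r_p)_i = gamma(i),   i,j = 1..p.
Substitute the sample gammas (Toeplitz matrix and right-hand side of size 1):
  Gamma_p = [[2.5518]]
  r_p     = [1.1866]
With p = 1 this is the single equation gamma(0) phi_1 = gamma(1):
  phi_hat_1 = gamma(1) / gamma(0) = 1.1866 / 2.5518 = 0.4650.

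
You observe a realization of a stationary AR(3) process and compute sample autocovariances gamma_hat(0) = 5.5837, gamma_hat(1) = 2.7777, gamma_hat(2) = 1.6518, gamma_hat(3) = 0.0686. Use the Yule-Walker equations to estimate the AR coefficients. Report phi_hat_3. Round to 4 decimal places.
\hat\phi_{3} = -0.2100

The Yule-Walker equations for an AR(p) process read, in matrix form,
  Gamma_p phi = r_p,   with   (Gamma_p)_{ij} = gamma(|i - j|),
                       (r_p)_i = gamma(i),   i,j = 1..p.
Substitute the sample gammas (Toeplitz matrix and right-hand side of size 3):
  Gamma_p = [[5.5837, 2.7777, 1.6518], [2.7777, 5.5837, 2.7777], [1.6518, 2.7777, 5.5837]]
  r_p     = [2.7777, 1.6518, 0.0686]
Written out (R1..R3):
  (R1) 5.5837 phi_1 + 2.7777 phi_2 + 1.6518 phi_3 = 2.7777
  (R2) 2.7777 phi_1 + 5.5837 phi_2 + 2.7777 phi_3 = 1.6518
  (R3) 1.6518 phi_1 + 2.7777 phi_2 + 5.5837 phi_3 = 0.0686
Gaussian elimination:
  R2 <- R2 - (2.7777/5.5837) R1 = R2 - (0.497466) R1:  4.201889 phi_2 + 1.955986 phi_3 = 0.269989
  R3 <- R3 - (1.6518/5.5837) R1 = R3 - (0.295825) R1:  1.955986 phi_2 + 5.095056 phi_3 = -0.753114
  R3 <- R3 - (1.955986/4.201889) R2 = R3 - (0.465502) R2:  4.184541 phi_3 = -0.878794
Back-substitution:
  phi_hat_3 = -0.878794 / 4.184541 = -0.21001
  phi_hat_2 = (0.269989 - (1.955986)(-0.21001)) / 4.201889 = 0.162014
  phi_hat_1 = (2.7777 - (2.7777)(0.162014) - (1.6518)(-0.21001)) / 5.5837 = 0.478996
So phi_hat = [0.4790, 0.1620, -0.2100].
Therefore phi_hat_3 = -0.2100.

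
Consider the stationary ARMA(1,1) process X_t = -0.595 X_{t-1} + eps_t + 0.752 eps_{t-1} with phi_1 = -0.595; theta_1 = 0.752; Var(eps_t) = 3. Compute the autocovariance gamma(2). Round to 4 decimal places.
\gamma(2) = -0.2397

Multiply the model equation by X_{t-k} and take expectations. With theta_0 = psi_0 = 1 and psi_j the MA(infinity) weights, this gives
  gamma(k) - sum_i phi_i gamma(k-i) = c_k,
  c_k = sigma^2 * sum_{j=k..q} theta_j psi_{j-k}   (c_k = 0 for k > q),
using gamma(-m) = gamma(m).
psi-weights needed (psi_j = theta_j + sum_i phi_i psi_{j-i}):
  psi_1 = theta_1 + phi_1 = 0.752 + (-0.595) = 0.157
Right-hand sides:
  c_0 = sigma^2 (1 + theta_1 psi_1) = 3 * (1 + (0.752)(0.157)) = 3 * 1.118064 = 3.354192
  c_1 = sigma^2 theta_1 = 3 * (0.752) = 2.256
  c_2 = 0
Equations for k = 0 and k = 1 (AR order 1):
  gamma(0) = phi_1 gamma(1) + c_0
  gamma(1) = phi_1 gamma(0) + c_1
Substituting the second into the first: gamma(0) (1 - phi_1^2) = c_0 + phi_1 c_1, so
  gamma(0) = (c_0 + phi_1 c_1) / (1 - phi_1^2) = (3.354192 + (-0.595)(2.256)) / (1 - (-0.595)^2) = 2.011872 / 0.645975 = 3.114473.
  gamma(1) = phi_1 gamma(0) + c_1 = (-0.595)(3.114473) + (2.256) = 0.402888.
For k = 2 (> q): gamma(2) = phi_1 gamma(1) = (-0.595)(0.402888) = -0.239719.
Therefore gamma(2) = -0.2397 (to 4 decimal places).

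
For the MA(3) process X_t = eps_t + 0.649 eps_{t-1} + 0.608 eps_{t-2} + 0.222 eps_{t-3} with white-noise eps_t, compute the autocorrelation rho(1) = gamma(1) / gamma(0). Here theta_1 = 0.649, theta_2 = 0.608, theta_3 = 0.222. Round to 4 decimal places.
\rho(1) = 0.6405

For an MA(q) process with theta_0 = 1, the autocovariance is
  gamma(k) = sigma^2 * sum_{i=0..q-k} theta_i * theta_{i+k},
and rho(k) = gamma(k) / gamma(0). Sigma^2 cancels.
  numerator   = (1)*(0.649) + (0.649)*(0.608) + (0.608)*(0.222) = 1.178568.
  denominator = (1)^2 + (0.649)^2 + (0.608)^2 + (0.222)^2 = 1.840149.
  rho(1) = 1.178568 / 1.840149 = 0.6405.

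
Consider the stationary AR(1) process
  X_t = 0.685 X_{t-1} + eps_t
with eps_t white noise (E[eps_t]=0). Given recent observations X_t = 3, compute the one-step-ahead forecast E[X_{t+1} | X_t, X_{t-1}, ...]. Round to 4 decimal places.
E[X_{t+1} \mid \mathcal F_t] = 2.0550

For an AR(p) model X_t = c + sum_i phi_i X_{t-i} + eps_t, the
one-step-ahead conditional mean is
  E[X_{t+1} | X_t, ...] = c + sum_i phi_i X_{t+1-i}.
Substitute known values:
  E[X_{t+1} | ...] = (0.685) * (3)
                   = 2.0550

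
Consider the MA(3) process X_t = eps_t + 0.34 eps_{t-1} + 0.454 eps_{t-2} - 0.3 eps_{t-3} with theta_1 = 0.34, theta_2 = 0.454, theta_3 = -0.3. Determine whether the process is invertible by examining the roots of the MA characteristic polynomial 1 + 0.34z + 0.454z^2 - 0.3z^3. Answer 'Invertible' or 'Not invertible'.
\text{Invertible}

The MA(q) characteristic polynomial is P(z) = 1 + 0.34z + 0.454z^2 - 0.3z^3.
Invertibility requires all roots to lie outside the unit circle, i.e. |z| > 1 for every root.
Degree 3: look for a simple real root z0 first, then factor out (1 - z/z0) and solve the remaining quadratic.
Testing z0 = 2.5: P(2.5) = 1 + (0.34)(2.5) + (0.454)(2.5)^2 + (-0.3)(2.5)^3
  = 1 + (0.85) + (2.8375) + (-4.6875) = 0.  So z_0 = 2.5 is a root, |z_0| = 2.5.
Divide out the factor (1 - 0.4 z) = (1 - z/z0) (since 1/z0 = 0.4):
  P(z) = (1 - 0.4 z)(1 + (0.74) z + (0.75) z^2)
  [check: z-coef 0.74 - (0.4) = 0.34; z^2-coef 0.75 - (0.4)(0.74) = 0.454; z^3-coef -(0.4)(0.75) = -0.3.]
Remaining roots from the quadratic factor 1 + (0.74) z + (0.75) z^2:
  Set 1 + (0.74) z + (0.75) z^2 = 0, i.e. a z^2 + b z + c = 0 with a = 0.75, b = 0.74, c = 1.
  Discriminant D = b^2 - 4ac = (0.74)^2 - 4*(0.75)*1 = 0.5476 - (3) = -2.4524.
  D < 0, so the roots are the complex-conjugate pair z = (-b +/- i sqrt(-D)) / (2a) = -0.4933 +/- 1.044i.
  For a conjugate pair |z|^2 = z * conj(z) = (product of roots) = c/a = 1/(0.75) = 1.333333, so |z| = sqrt(1.333333) = 1.1547 for both roots.
Moduli of all roots: 2.5000, 1.1547, 1.1547.
All moduli strictly greater than 1? Yes.
Verdict: Invertible.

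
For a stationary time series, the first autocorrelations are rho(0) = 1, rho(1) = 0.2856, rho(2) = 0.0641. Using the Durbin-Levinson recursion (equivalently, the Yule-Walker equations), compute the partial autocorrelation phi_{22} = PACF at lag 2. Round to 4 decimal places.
\phi_{22} = -0.0190

The PACF at lag k is phi_{kk}, the last component of the solution
to the Yule-Walker system G_k phi = r_k where
  (G_k)_{ij} = rho(|i - j|), (r_k)_i = rho(i), i,j = 1..k.
Equivalently, Durbin-Levinson gives phi_{kk} iteratively:
  phi_{11} = rho(1)
  phi_{kk} = [rho(k) - sum_{j=1..k-1} phi_{k-1,j} rho(k-j)]
            / [1 - sum_{j=1..k-1} phi_{k-1,j} rho(j)],
  phi_{k,j} = phi_{k-1,j} - phi_{kk} phi_{k-1,k-j},  j = 1..k-1.
Step k = 1:
  phi_11 = rho(1) = 0.2856.
Step k = 2:
  phi_22 = [rho(2) - phi_11 rho(1)] / [1 - phi_11 rho(1)] = [0.0641 - (0.2856)(0.2856)] / [1 - (0.2856)(0.2856)]
         = -0.01746736 / 0.91843264 = -0.019.
Therefore phi_{22} = -0.0190.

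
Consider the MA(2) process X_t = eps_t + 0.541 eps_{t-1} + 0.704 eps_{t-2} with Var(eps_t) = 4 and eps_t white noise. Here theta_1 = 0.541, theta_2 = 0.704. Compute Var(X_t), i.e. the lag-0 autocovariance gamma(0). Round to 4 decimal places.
\gamma(0) = 7.1532

For an MA(q) process X_t = eps_t + sum_i theta_i eps_{t-i} with
Var(eps_t) = sigma^2, the variance is
  gamma(0) = sigma^2 * (1 + sum_i theta_i^2).
  sum_i theta_i^2 = (0.541)^2 + (0.704)^2 = 0.292681 + 0.495616 = 0.788297.
  gamma(0) = 4 * (1 + 0.788297) = 4 * 1.788297 = 7.153188, which rounds to 7.1532.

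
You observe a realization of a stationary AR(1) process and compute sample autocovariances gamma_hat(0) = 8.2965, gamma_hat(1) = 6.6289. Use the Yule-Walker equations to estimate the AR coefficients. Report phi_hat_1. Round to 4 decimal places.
\hat\phi_{1} = 0.7990

The Yule-Walker equations for an AR(p) process read, in matrix form,
  Gamma_p phi = r_p,   with   (Gamma_p)_{ij} = gamma(|i - j|),
                       (r_p)_i = gamma(i),   i,j = 1..p.
Substitute the sample gammas (Toeplitz matrix and right-hand side of size 1):
  Gamma_p = [[8.2965]]
  r_p     = [6.6289]
With p = 1 this is the single equation gamma(0) phi_1 = gamma(1):
  phi_hat_1 = gamma(1) / gamma(0) = 6.6289 / 8.2965 = 0.7990.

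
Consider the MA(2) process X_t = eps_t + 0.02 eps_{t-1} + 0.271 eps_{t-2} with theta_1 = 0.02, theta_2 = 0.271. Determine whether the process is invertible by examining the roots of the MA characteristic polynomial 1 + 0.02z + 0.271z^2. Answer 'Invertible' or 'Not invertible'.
\text{Invertible}

The MA(q) characteristic polynomial is P(z) = 1 + 0.02z + 0.271z^2.
Invertibility requires all roots to lie outside the unit circle, i.e. |z| > 1 for every root.
Set 1 + (0.02) z + (0.271) z^2 = 0, i.e. a z^2 + b z + c = 0 with a = 0.271, b = 0.02, c = 1.
Discriminant D = b^2 - 4ac = (0.02)^2 - 4*(0.271)*1 = 0.0004 - (1.084) = -1.0836.
D < 0, so the roots are the complex-conjugate pair z = (-b +/- i sqrt(-D)) / (2a) = -0.0369 +/- 1.9206i.
For a conjugate pair |z|^2 = z * conj(z) = (product of roots) = c/a = 1/(0.271) = 3.690037, so |z| = sqrt(3.690037) = 1.9209 for both roots.
Moduli of all roots: 1.9209, 1.9209.
All moduli strictly greater than 1? Yes.
Verdict: Invertible.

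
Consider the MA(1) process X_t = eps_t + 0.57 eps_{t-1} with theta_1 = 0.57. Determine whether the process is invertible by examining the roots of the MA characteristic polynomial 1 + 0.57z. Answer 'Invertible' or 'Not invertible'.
\text{Invertible}

The MA(q) characteristic polynomial is P(z) = 1 + 0.57z.
Invertibility requires all roots to lie outside the unit circle, i.e. |z| > 1 for every root.
This is linear in z: 1 + (0.57) z = 0  =>  z = -1/(0.57) = -1.754386,  |z| = 1.754386.
Moduli of all roots: 1.7544.
All moduli strictly greater than 1? Yes.
Verdict: Invertible.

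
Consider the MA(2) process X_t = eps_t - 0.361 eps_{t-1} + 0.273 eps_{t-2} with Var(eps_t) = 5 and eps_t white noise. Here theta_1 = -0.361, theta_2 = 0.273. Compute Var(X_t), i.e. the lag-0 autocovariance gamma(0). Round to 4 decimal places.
\gamma(0) = 6.0243

For an MA(q) process X_t = eps_t + sum_i theta_i eps_{t-i} with
Var(eps_t) = sigma^2, the variance is
  gamma(0) = sigma^2 * (1 + sum_i theta_i^2).
  sum_i theta_i^2 = (-0.361)^2 + (0.273)^2 = 0.130321 + 0.074529 = 0.20485.
  gamma(0) = 5 * (1 + 0.20485) = 5 * 1.20485 = 6.02425, which rounds to 6.0243.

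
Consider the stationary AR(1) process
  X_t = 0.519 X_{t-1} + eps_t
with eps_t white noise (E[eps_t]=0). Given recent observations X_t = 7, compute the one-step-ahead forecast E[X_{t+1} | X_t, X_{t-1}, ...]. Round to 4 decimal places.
E[X_{t+1} \mid \mathcal F_t] = 3.6330

For an AR(p) model X_t = c + sum_i phi_i X_{t-i} + eps_t, the
one-step-ahead conditional mean is
  E[X_{t+1} | X_t, ...] = c + sum_i phi_i X_{t+1-i}.
Substitute known values:
  E[X_{t+1} | ...] = (0.519) * (7)
                   = 3.6330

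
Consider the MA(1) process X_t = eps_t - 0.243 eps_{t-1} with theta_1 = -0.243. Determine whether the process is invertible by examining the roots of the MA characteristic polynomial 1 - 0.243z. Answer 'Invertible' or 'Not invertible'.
\text{Invertible}

The MA(q) characteristic polynomial is P(z) = 1 - 0.243z.
Invertibility requires all roots to lie outside the unit circle, i.e. |z| > 1 for every root.
This is linear in z: 1 + (-0.243) z = 0  =>  z = -1/(-0.243) = 4.115226,  |z| = 4.115226.
Moduli of all roots: 4.1152.
All moduli strictly greater than 1? Yes.
Verdict: Invertible.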